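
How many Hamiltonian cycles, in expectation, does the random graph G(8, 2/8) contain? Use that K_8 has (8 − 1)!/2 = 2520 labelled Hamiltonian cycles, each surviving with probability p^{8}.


K_8 has (8 − 1)!/2 = 2520 labelled Hamiltonian cycles.
For each such Hamiltonian cycle H, let X_H = 1 if all 8 edges of H are present in G. Then P[X_H = 1] = p^{8} = (1/4)^{8} = 1/65536.
Summing the indicators: E[X] = Σ_H E[X_H] = 2520 · p^{8} = 2520 · 1/65536 = 315/8192.
Numerically: E[X] ≈ 0.03845.

E[X] = 2520 · (1/4)^{8} = 315/8192 ≈ 0.03845.


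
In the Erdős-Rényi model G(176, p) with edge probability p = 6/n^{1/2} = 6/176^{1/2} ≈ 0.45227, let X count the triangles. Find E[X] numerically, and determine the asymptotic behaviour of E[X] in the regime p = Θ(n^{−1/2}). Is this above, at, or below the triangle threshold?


Number of potential triangles: C(176, 3) = 893200.
Each occurs with probability p³ ≈ (0.45227)³ ≈ 9.2509163e-02.
By linearity: E[X] = C(176, 3)·p³ ≈ 893200 · 9.2509163e-02 ≈ 82629.18398.
Since α = 1/2 < 1, p = c/n^{1/2} ≫ 1/n is above the triangle threshold p ~ 1/n. Asymptotically E[X] ~ (c³/6)·n^{3(1−α)} = (6³/6)·n^{1.5} → ∞; triangles are abundant w.h.p.

E[X] ≈ 82629.18398; in regime p = Θ(1/n^{1/2}) E[X] diverges (above the triangle threshold p ~ 1/n).


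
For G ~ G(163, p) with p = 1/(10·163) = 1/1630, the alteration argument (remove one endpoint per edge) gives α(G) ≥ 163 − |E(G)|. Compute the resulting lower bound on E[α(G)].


E[|E(G)|] = C(163, 2)·p = 13203 · (1/1630) = 81/10.
E[α(G)] ≥ n − E[|E(G)|] = 163 − 81/10 = 1549/10.
Numerically: ≈ 154.90000.
(This is only a lower bound; the true E[α(G)] may be larger.)

E[α(G)] ≥ 1549/10 ≈ 154.90000.


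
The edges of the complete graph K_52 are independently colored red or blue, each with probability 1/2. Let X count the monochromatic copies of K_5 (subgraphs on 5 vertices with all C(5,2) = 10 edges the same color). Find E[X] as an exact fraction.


Let X = Σ_S X_S over the C(52, 5) = 2598960 subsets S of size 5, where X_S = 1 if the K_5 on S is monochromatic.
For a fixed S, the K_5 on S has C(5, 2) = 10 edges. P[all 10 edges red] = (1/2)^10, and likewise for blue, so P[monochromatic] = 2·(1/2)^10 = 2^{1 − 10} = 1/512.
Summing: E[X] = C(52, 5) · 2^{1 − 10} = 2598960 · 1/512 = 162435/32.
Numerically: E[X] ≈ 5076.09375.

E[X] = C(52,5)·2^(1−C(5,2)) = 162435/32 ≈ 5076.09375.


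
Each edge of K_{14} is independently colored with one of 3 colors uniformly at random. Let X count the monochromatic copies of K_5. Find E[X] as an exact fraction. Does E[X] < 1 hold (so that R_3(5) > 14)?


E[X] = C(14, 5) · 3^{1 − 10} = 2002 · 3^{−9} = 2002/19683.
As a reduced fraction: E[X] = 2002/19683 ≈ 0.1017.
Is E[X] < 1? YES.
Since E[X] < 1, there exists a 3-coloring of K_{14} with no monochromatic K_5; hence R_3(5) > 14.

E[X] = 2002/19683 ≈ 0.1017; E[X] < 1, so R_3(5) > 14.


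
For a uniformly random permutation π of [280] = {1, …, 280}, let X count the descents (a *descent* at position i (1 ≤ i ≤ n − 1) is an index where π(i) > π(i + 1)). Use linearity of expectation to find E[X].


Write X = Σ X_I over i = 1, …, 279, with X_I the indicator of one descent.
There are 279 indicators.
For each fixed i, the pair (π(i), π(i+1)) is a uniformly random ordered pair of distinct values from {1, …, 280}; by symmetry P[π(i) > π(i+1)] = 1/2.
By linearity: E[X] = 279 · (1/2) = (280 − 1) · (1/2) = 279/2 ≈ 139.500.

E[X] = 279/2 = 139.500.


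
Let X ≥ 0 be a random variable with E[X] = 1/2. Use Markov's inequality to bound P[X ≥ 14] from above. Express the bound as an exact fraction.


μ = E[X] = 1/2, a = 14.
Markov: P[X ≥ 14] ≤ μ/a = (1/2)/14 = 1/28.
Numerically: ≈ 0.03571.
(Since a = 14 > μ = 0.50000, the bound 1/28 is < 1 and informative.)

P[X ≥ 14] ≤ 1/28 ≈ 0.03571.


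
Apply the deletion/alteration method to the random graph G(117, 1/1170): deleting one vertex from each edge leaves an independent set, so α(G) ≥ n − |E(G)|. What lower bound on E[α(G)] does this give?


E[|E(G)|] = C(117, 2)·p = 6786 · (1/1170) = 29/5.
E[α(G)] ≥ n − E[|E(G)|] = 117 − 29/5 = 556/5.
Numerically: ≈ 111.200.
(This is only a lower bound; the true E[α(G)] may be larger.)

E[α(G)] ≥ 556/5 ≈ 111.200.


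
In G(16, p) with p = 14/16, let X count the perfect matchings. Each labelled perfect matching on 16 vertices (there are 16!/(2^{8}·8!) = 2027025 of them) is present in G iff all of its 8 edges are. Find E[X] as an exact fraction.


K_16 has 16!/(2^{8}·8!) = 2027025 labelled perfect matchings.
For each such perfect matching H, let X_H = 1 if all 8 edges of H are present in G. Then P[X_H = 1] = p^{8} = (7/8)^{8} = 5764801/16777216.
By linearity of expectation: E[X] = Σ_H E[X_H] = 2027025 · p^{8} = 2027025 · 5764801/16777216 = 11685395747025/16777216.
Numerically: E[X] ≈ 6.965e+05.

E[X] = 2027025 · (7/8)^{8} = 11685395747025/16777216 ≈ 6.965e+05.


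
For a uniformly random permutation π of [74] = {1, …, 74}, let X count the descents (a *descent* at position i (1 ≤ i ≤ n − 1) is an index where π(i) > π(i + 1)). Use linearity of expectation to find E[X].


Write X = Σ X_I over i = 1, …, 73, with X_I the indicator of one descent.
There are 73 indicators.
For each fixed i, the pair (π(i), π(i+1)) is a uniformly random ordered pair of distinct values from {1, …, 74}; by symmetry P[π(i) > π(i+1)] = 1/2.
By linearity: E[X] = 73 · (1/2) = (74 − 1) · (1/2) = 73/2 ≈ 36.50000.

E[X] = 73/2 = 36.50000.


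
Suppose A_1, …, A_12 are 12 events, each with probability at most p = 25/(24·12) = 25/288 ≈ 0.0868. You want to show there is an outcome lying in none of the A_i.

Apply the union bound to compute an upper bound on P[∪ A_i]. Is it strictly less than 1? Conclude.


Union bound: P[∪_{i=1}^{12} A_i] ≤ Σ_i P[A_i] ≤ 12·p = 12·(25/288) = 25/24.
Numerically: 25/24 ≈ 1.0417.
Is 25/24 < 1? NO.
Since the bound 25/24 is ≥ 1, the union bound is uninformative here; it does NOT by itself certify existence.

12·p = 25/24 ≈ 1.0417; existence NOT certified by the union bound.


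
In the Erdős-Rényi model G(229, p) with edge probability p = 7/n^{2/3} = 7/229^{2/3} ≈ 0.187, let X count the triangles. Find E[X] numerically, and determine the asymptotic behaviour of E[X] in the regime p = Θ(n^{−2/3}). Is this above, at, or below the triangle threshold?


Number of potential triangles: C(229, 3) = 1975354.
Each occurs with probability p³ ≈ (0.187)³ ≈ 6.540684e-03.
By linearity: E[X] = C(229, 3)·p³ ≈ 1975354 · 6.540684e-03 ≈ 12920.1659.
Since α = 2/3 < 1, p = c/n^{2/3} ≫ 1/n is above the triangle threshold p ~ 1/n. Asymptotically E[X] ~ (c³/6)·n^{3(1−α)} = (7³/6)·n^{1} → ∞; triangles are abundant w.h.p.

E[X] ≈ 12920.1659; in regime p = Θ(1/n^{2/3}) E[X] diverges (above the triangle threshold p ~ 1/n).


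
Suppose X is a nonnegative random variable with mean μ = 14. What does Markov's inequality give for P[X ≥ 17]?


μ = E[X] = 14, a = 17.
Markov: P[X ≥ 17] ≤ μ/a = (14)/17 = 14/17.
Numerically: ≈ 0.824.
(Since a = 17 > μ = 14.000, the bound 14/17 is < 1 and informative.)

P[X ≥ 17] ≤ 14/17 ≈ 0.824.


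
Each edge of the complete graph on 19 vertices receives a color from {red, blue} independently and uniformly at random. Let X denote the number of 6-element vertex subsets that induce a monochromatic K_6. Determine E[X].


Let X = Σ_S X_S over the C(19, 6) = 27132 subsets S of size 6, where X_S = 1 if the K_6 on S is monochromatic.
For a fixed S, the K_6 on S has C(6, 2) = 15 edges. P[all 15 edges red] = (1/2)^15, and likewise for blue, so P[monochromatic] = 2·(1/2)^15 = 2^{1 − 15} = 1/16384.
By linearity of expectation: E[X] = C(19, 6) · 2^{1 − 15} = 27132 · 1/16384 = 6783/4096.
Numerically: E[X] ≈ 1.6560.

E[X] = C(19,6)·2^(1−C(6,2)) = 6783/4096 ≈ 1.6560.


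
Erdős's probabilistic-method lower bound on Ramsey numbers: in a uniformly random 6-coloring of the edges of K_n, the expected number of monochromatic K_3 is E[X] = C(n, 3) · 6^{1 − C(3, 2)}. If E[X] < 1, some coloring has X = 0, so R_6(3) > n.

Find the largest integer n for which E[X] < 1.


We need C(n, 3) · 6^{1 − 3} < 1, i.e. C(n, 3) < 6^{3 − 1} = 36.
Check values of n near the boundary:
  n = 3: C(3, 3) = 1; 1 < 36? YES
  n = 4: C(4, 3) = 4; 4 < 36? YES
  n = 5: C(5, 3) = 10; 10 < 36? YES
  n = 6: C(6, 3) = 20; 20 < 36? YES
  n = 7: C(7, 3) = 35; 35 < 36? YES
  n = 8: C(8, 3) = 56; 56 < 36? NO
  n = 9: C(9, 3) = 84; 84 < 36? NO
The largest n with C(n, 3) < 36 is n = 7 (where E[X] = 35/36 ≈ 0.972222). Hence R_6(3) > 7, i.e. R_6(3) ≥ 8.

Largest n = 7; hence R_6(3) > 7.


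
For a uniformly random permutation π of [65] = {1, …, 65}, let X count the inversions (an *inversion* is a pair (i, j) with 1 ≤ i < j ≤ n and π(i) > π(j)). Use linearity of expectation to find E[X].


Write X = Σ X_I over the C(65, 2) = 2080 pairs i < j, with X_I the indicator of one inversion.
There are 2080 indicators.
For each fixed pair i < j, the values π(i) and π(j) are two distinct elements of {1, …, 65} in uniformly random order; by symmetry P[π(i) > π(j)] = 1/2.
By linearity: E[X] = 2080 · (1/2) = C(65, 2) · (1/2) = 2080/2 = 1040 ≈ 1040.000000.

E[X] = 1040 = 1040.000000.


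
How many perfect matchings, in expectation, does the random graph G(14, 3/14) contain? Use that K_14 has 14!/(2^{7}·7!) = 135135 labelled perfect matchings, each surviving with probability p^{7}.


K_14 has 14!/(2^{7}·7!) = 135135 labelled perfect matchings.
For each such perfect matching H, let X_H = 1 if all 7 edges of H are present in G. Then P[X_H = 1] = p^{7} = (3/14)^{7} = 2187/105413504.
By linearity: E[X] = Σ_H E[X_H] = 135135 · p^{7} = 135135 · 2187/105413504 = 42220035/15059072.
Numerically: E[X] ≈ 2.8036.

E[X] = 135135 · (3/14)^{7} = 42220035/15059072 ≈ 2.8036.


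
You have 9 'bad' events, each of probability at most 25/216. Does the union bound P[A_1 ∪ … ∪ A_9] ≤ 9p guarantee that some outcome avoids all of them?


Union bound: P[∪_{i=1}^{9} A_i] ≤ Σ_i P[A_i] ≤ 9·p = 9·(25/216) = 25/24.
Numerically: 25/24 ≈ 1.04167.
Is 25/24 < 1? NO.
Since the bound 25/24 is ≥ 1, the union bound is uninformative here; it does NOT by itself certify existence.

9·p = 25/24 ≈ 1.04167; existence NOT certified by the union bound.


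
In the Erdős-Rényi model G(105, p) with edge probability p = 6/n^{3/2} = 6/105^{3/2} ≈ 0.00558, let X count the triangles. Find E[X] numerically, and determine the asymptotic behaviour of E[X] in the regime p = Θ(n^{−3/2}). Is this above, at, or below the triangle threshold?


Number of potential triangles: C(105, 3) = 187460.
Each occurs with probability p³ ≈ (0.00558)³ ≈ 1.73421e-07.
By linearity: E[X] = C(105, 3)·p³ ≈ 187460 · 1.73421e-07 ≈ 0.033.
Since α = 3/2 > 1, p = c/n^{3/2} = o(1/n) is below the triangle threshold p ~ 1/n. Asymptotically E[X] ~ (c³/6)·n^{3(1−α)} = (6³/6)·n^{-1.5} → 0, so by Markov's inequality G has no triangles w.h.p.

E[X] ≈ 0.033; in regime p = Θ(1/n^{3/2}) E[X] tends to 0 (below the triangle threshold p ~ 1/n).


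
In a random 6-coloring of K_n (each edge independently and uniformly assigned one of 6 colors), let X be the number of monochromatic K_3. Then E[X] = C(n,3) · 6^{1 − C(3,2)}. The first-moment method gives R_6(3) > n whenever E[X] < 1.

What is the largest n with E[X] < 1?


We need C(n, 3) · 6^{1 − 3} < 1, i.e. C(n, 3) < 6^{3 − 1} = 36.
Check values of n near the boundary:
  n = 3: C(3, 3) = 1; 1 < 36? YES
  n = 4: C(4, 3) = 4; 4 < 36? YES
  n = 5: C(5, 3) = 10; 10 < 36? YES
  n = 6: C(6, 3) = 20; 20 < 36? YES
  n = 7: C(7, 3) = 35; 35 < 36? YES
  n = 8: C(8, 3) = 56; 56 < 36? NO
  n = 9: C(9, 3) = 84; 84 < 36? NO
  n = 10: C(10, 3) = 120; 120 < 36? NO
The largest n with C(n, 3) < 36 is n = 7 (where E[X] = 35/36 ≈ 0.9722). Hence R_6(3) > 7, i.e. R_6(3) ≥ 8.

Largest n = 7; hence R_6(3) > 7.


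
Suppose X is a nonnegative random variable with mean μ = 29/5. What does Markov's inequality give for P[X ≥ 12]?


μ = E[X] = 29/5, a = 12.
Markov: P[X ≥ 12] ≤ μ/a = (29/5)/12 = 29/60.
Numerically: ≈ 0.483.
(Since a = 12 > μ = 5.800, the bound 29/60 is < 1 and informative.)

P[X ≥ 12] ≤ 29/60 ≈ 0.483.


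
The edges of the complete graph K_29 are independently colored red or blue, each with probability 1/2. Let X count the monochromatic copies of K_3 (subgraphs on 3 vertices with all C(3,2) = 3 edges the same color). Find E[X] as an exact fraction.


Let X = Σ_S X_S over the C(29, 3) = 3654 subsets S of size 3, where X_S = 1 if the K_3 on S is monochromatic.
For a fixed S, the K_3 on S has C(3, 2) = 3 edges. P[all 3 edges red] = (1/2)^3, and likewise for blue, so P[monochromatic] = 2·(1/2)^3 = 2^{1 − 3} = 1/4.
By linearity of expectation: E[X] = C(29, 3) · 2^{1 − 3} = 3654 · 1/4 = 1827/2.
Numerically: E[X] ≈ 913.50000.

E[X] = C(29,3)·2^(1−C(3,2)) = 1827/2 ≈ 913.50000.


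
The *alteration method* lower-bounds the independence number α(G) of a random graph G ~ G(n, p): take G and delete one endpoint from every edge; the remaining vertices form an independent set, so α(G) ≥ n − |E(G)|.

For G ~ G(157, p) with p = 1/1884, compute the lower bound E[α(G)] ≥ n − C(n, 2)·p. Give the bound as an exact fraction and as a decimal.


E[|E(G)|] = C(157, 2)·p = 12246 · (1/1884) = 13/2.
E[α(G)] ≥ n − E[|E(G)|] = 157 − 13/2 = 301/2.
Numerically: ≈ 150.5000.
(This is only a lower bound; the true E[α(G)] may be larger.)

E[α(G)] ≥ 301/2 ≈ 150.5000.


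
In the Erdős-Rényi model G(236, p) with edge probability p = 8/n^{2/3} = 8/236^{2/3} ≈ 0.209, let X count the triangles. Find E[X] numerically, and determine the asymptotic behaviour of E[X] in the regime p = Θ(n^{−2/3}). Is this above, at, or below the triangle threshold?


Number of potential triangles: C(236, 3) = 2162940.
Each occurs with probability p³ ≈ (0.209)³ ≈ 9.19276e-03.
By linearity: E[X] = C(236, 3)·p³ ≈ 2162940 · 9.19276e-03 ≈ 19883.390.
Since α = 2/3 < 1, p = c/n^{2/3} ≫ 1/n is above the triangle threshold p ~ 1/n. Asymptotically E[X] ~ (c³/6)·n^{3(1−α)} = (8³/6)·n^{1} → ∞; triangles are abundant w.h.p.

E[X] ≈ 19883.390; in regime p = Θ(1/n^{2/3}) E[X] diverges (above the triangle threshold p ~ 1/n).


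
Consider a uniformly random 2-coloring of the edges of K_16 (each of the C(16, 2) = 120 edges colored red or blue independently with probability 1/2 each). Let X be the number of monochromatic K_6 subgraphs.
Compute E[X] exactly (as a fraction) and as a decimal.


Let X = Σ_S X_S over the C(16, 6) = 8008 subsets S of size 6, where X_S = 1 if the K_6 on S is monochromatic.
For a fixed S, the K_6 on S has C(6, 2) = 15 edges. P[all 15 edges red] = (1/2)^15, and likewise for blue, so P[monochromatic] = 2·(1/2)^15 = 2^{1 − 15} = 1/16384.
By linearity of expectation: E[X] = C(16, 6) · 2^{1 − 15} = 8008 · 1/16384 = 1001/2048.
Numerically: E[X] ≈ 0.488770.

E[X] = C(16,6)·2^(1−C(6,2)) = 1001/2048 ≈ 0.488770.


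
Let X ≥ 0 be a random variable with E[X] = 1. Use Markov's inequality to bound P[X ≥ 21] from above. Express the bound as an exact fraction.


μ = E[X] = 1, a = 21.
Markov: P[X ≥ 21] ≤ μ/a = (1)/21 = 1/21.
Numerically: ≈ 0.04762.
(Since a = 21 > μ = 1.00000, the bound 1/21 is < 1 and informative.)

P[X ≥ 21] ≤ 1/21 ≈ 0.04762.


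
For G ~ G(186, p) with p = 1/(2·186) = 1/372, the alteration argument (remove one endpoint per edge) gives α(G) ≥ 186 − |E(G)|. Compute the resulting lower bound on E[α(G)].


E[|E(G)|] = C(186, 2)·p = 17205 · (1/372) = 185/4.
E[α(G)] ≥ n − E[|E(G)|] = 186 − 185/4 = 559/4.
Numerically: ≈ 139.750000.
(This is only a lower bound; the true E[α(G)] may be larger.)

E[α(G)] ≥ 559/4 ≈ 139.750000.


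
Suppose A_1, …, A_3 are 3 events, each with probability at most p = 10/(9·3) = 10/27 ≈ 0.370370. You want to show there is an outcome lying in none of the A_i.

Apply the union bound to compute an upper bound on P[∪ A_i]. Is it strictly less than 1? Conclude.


Union bound: P[∪_{i=1}^{3} A_i] ≤ Σ_i P[A_i] ≤ 3·p = 3·(10/27) = 10/9.
Numerically: 10/9 ≈ 1.111111.
Is 10/9 < 1? NO.
Since the bound 10/9 is ≥ 1, the union bound is uninformative here; it does NOT by itself certify existence.

3·p = 10/9 ≈ 1.111111; existence NOT certified by the union bound.


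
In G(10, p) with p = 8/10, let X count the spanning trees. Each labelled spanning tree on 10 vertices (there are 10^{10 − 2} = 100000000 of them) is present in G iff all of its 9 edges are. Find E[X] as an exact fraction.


K_10 has 10^{10 − 2} = 100000000 labelled spanning trees.
For each such spanning tree H, let X_H = 1 if all 9 edges of H are present in G. Then P[X_H = 1] = p^{9} = (4/5)^{9} = 262144/1953125.
By linearity: E[X] = Σ_H E[X_H] = 100000000 · p^{9} = 100000000 · 262144/1953125 = 67108864/5.
Numerically: E[X] ≈ 1.34e+07.

E[X] = 100000000 · (4/5)^{9} = 67108864/5 ≈ 1.34e+07.


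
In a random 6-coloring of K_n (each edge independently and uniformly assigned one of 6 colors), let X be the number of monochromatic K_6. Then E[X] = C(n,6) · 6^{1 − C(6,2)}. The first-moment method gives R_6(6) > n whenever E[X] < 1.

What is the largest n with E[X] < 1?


We need C(n, 6) · 6^{1 − 15} < 1, i.e. C(n, 6) < 6^{15 − 1} = 78364164096.
Check values of n near the boundary:
  n = 195: C(195, 6) = 70656049360; 70656049360 < 78364164096? YES
  n = 196: C(196, 6) = 72887293024; 72887293024 < 78364164096? YES
  n = 197: C(197, 6) = 75176946208; 75176946208 < 78364164096? YES
  n = 198: C(198, 6) = 77526225777; 77526225777 < 78364164096? YES
  n = 199: C(199, 6) = 79936367511; 79936367511 < 78364164096? NO
The largest n with C(n, 6) < 78364164096 is n = 198 (where E[X] = 25842075259/26121388032 ≈ 0.9893071). Hence R_6(6) > 198, i.e. R_6(6) ≥ 199.

Largest n = 198; hence R_6(6) > 198.


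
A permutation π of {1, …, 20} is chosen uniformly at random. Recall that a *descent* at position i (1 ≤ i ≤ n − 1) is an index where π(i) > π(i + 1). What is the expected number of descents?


Write X = Σ X_I over i = 1, …, 19, with X_I the indicator of one descent.
There are 19 indicators.
For each fixed i, the pair (π(i), π(i+1)) is a uniformly random ordered pair of distinct values from {1, …, 20}; by symmetry P[π(i) > π(i+1)] = 1/2.
By linearity: E[X] = 19 · (1/2) = (20 − 1) · (1/2) = 19/2 ≈ 9.5000.

E[X] = 19/2 = 9.5000.


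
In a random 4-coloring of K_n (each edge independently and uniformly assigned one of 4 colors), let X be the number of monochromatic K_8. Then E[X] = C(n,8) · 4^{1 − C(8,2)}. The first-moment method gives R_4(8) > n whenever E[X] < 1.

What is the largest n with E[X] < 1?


We need C(n, 8) · 4^{1 − 28} < 1, i.e. C(n, 8) < 4^{28 − 1} = 18014398509481984.
Check values of n near the boundary:
  n = 406: C(406, 8) = 17082453897995850; 17082453897995850 < 18014398509481984? YES
  n = 407: C(407, 8) = 17424959239309050; 17424959239309050 < 18014398509481984? YES
  n = 408: C(408, 8) = 17773458424095231; 17773458424095231 < 18014398509481984? YES
  n = 409: C(409, 8) = 18128041135797879; 18128041135797879 < 18014398509481984? NO
  n = 410: C(410, 8) = 18488798173326195; 18488798173326195 < 18014398509481984? NO
  n = 411: C(411, 8) = 18855821462126715; 18855821462126715 < 18014398509481984? NO
The largest n with C(n, 8) < 18014398509481984 is n = 408 (where E[X] = 17773458424095231/18014398509481984 ≈ 0.98663). Hence R_4(8) > 408, i.e. R_4(8) ≥ 409.

Largest n = 408; hence R_4(8) > 408.


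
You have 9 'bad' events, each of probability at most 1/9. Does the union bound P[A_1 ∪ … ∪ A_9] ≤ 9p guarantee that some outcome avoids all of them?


Union bound: P[∪_{i=1}^{9} A_i] ≤ Σ_i P[A_i] ≤ 9·p = 9·(1/9) = 1.
Numerically: 1 ≈ 1.00000.
Is 1 < 1? NO.
Since the bound 1 is ≥ 1, the union bound is uninformative here; it does NOT by itself certify existence.

9·p = 1 ≈ 1.00000; existence NOT certified by the union bound.


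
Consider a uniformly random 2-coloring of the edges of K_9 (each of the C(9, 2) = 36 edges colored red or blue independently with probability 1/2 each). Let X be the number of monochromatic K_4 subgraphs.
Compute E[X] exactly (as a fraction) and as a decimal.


Let X = Σ_S X_S over the C(9, 4) = 126 subsets S of size 4, where X_S = 1 if the K_4 on S is monochromatic.
For a fixed S, the K_4 on S has C(4, 2) = 6 edges. P[all 6 edges red] = (1/2)^6, and likewise for blue, so P[monochromatic] = 2·(1/2)^6 = 2^{1 − 6} = 1/32.
Summing: E[X] = C(9, 4) · 2^{1 − 6} = 126 · 1/32 = 63/16.
Numerically: E[X] ≈ 3.9375.

E[X] = C(9,4)·2^(1−C(4,2)) = 63/16 ≈ 3.9375.


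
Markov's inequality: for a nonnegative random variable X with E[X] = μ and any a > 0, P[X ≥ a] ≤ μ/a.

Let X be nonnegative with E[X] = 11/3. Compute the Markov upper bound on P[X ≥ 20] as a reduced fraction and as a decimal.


μ = E[X] = 11/3, a = 20.
Markov: P[X ≥ 20] ≤ μ/a = (11/3)/20 = 11/60.
Numerically: ≈ 0.1833.
(Since a = 20 > μ = 3.6667, the bound 11/60 is < 1 and informative.)

P[X ≥ 20] ≤ 11/60 ≈ 0.1833.


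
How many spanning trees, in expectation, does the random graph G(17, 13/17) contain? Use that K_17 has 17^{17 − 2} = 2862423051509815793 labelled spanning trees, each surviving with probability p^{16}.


K_17 has 17^{17 − 2} = 2862423051509815793 labelled spanning trees.
For each such spanning tree H, let X_H = 1 if all 16 edges of H are present in G. Then P[X_H = 1] = p^{16} = (13/17)^{16} = 665416609183179841/48661191875666868481.
By linearity: E[X] = Σ_H E[X_H] = 2862423051509815793 · p^{16} = 2862423051509815793 · 665416609183179841/48661191875666868481 = 665416609183179841/17.
Numerically: E[X] ≈ 3.914e+16.

E[X] = 2862423051509815793 · (13/17)^{16} = 665416609183179841/17 ≈ 3.914e+16.


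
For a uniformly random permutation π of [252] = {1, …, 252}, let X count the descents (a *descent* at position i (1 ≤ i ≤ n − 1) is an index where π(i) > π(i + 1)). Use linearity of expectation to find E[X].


Write X = Σ X_I over i = 1, …, 251, with X_I the indicator of one descent.
There are 251 indicators.
For each fixed i, the pair (π(i), π(i+1)) is a uniformly random ordered pair of distinct values from {1, …, 252}; by symmetry P[π(i) > π(i+1)] = 1/2.
By linearity: E[X] = 251 · (1/2) = (252 − 1) · (1/2) = 251/2 ≈ 125.500000.

E[X] = 251/2 = 125.500000.


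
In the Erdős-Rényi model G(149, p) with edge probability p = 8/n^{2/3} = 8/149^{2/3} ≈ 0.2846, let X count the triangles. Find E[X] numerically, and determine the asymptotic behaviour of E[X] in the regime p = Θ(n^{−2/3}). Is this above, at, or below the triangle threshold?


Number of potential triangles: C(149, 3) = 540274.
Each occurs with probability p³ ≈ (0.2846)³ ≈ 2.306202e-02.
By linearity: E[X] = C(149, 3)·p³ ≈ 540274 · 2.306202e-02 ≈ 12459.8121.
Since α = 2/3 < 1, p = c/n^{2/3} ≫ 1/n is above the triangle threshold p ~ 1/n. Asymptotically E[X] ~ (c³/6)·n^{3(1−α)} = (8³/6)·n^{1} → ∞; triangles are abundant w.h.p.

E[X] ≈ 12459.8121; in regime p = Θ(1/n^{2/3}) E[X] diverges (above the triangle threshold p ~ 1/n).


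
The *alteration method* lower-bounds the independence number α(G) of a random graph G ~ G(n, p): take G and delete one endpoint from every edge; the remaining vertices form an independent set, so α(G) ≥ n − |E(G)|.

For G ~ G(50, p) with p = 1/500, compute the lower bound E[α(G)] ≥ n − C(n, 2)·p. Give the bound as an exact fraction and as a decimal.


E[|E(G)|] = C(50, 2)·p = 1225 · (1/500) = 49/20.
E[α(G)] ≥ n − E[|E(G)|] = 50 − 49/20 = 951/20.
Numerically: ≈ 47.550000.
(This is only a lower bound; the true E[α(G)] may be larger.)

E[α(G)] ≥ 951/20 ≈ 47.550000.


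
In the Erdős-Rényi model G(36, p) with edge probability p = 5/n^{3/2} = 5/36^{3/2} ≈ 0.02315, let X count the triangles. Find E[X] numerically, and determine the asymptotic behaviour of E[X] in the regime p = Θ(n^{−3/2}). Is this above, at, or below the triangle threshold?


Number of potential triangles: C(36, 3) = 7140.
Each occurs with probability p³ ≈ (0.02315)³ ≈ 1.240363e-05.
By linearity: E[X] = C(36, 3)·p³ ≈ 7140 · 1.240363e-05 ≈ 0.0886.
Since α = 3/2 > 1, p = c/n^{3/2} = o(1/n) is below the triangle threshold p ~ 1/n. Asymptotically E[X] ~ (c³/6)·n^{3(1−α)} = (5³/6)·n^{-1.5} → 0, so by Markov's inequality G has no triangles w.h.p.

E[X] ≈ 0.0886; in regime p = Θ(1/n^{3/2}) E[X] tends to 0 (below the triangle threshold p ~ 1/n).


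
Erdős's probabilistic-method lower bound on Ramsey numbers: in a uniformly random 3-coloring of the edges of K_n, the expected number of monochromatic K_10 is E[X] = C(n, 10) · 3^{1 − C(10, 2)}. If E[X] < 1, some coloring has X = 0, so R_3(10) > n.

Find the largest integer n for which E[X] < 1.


We need C(n, 10) · 3^{1 − 45} < 1, i.e. C(n, 10) < 3^{45 − 1} = 984770902183611232881.
Check values of n near the boundary:
  n = 572: C(572, 10) = 954640815642161682606; 954640815642161682606 < 984770902183611232881? YES
  n = 573: C(573, 10) = 971597135635805762226; 971597135635805762226 < 984770902183611232881? YES
  n = 574: C(574, 10) = 988824035203816502691; 988824035203816502691 < 984770902183611232881? NO
  n = 575: C(575, 10) = 1006325345561406175305; 1006325345561406175305 < 984770902183611232881? NO
The largest n with C(n, 10) < 984770902183611232881 is n = 573 (where E[X] = 35985079097622435638/36472996377170786403 ≈ 0.98662). Hence R_3(10) > 573, i.e. R_3(10) ≥ 574.

Largest n = 573; hence R_3(10) > 573.


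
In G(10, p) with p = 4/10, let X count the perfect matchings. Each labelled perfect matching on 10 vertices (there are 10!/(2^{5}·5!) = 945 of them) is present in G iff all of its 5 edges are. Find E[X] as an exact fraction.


K_10 has 10!/(2^{5}·5!) = 945 labelled perfect matchings.
For each such perfect matching H, let X_H = 1 if all 5 edges of H are present in G. Then P[X_H = 1] = p^{5} = (2/5)^{5} = 32/3125.
By linearity: E[X] = Σ_H E[X_H] = 945 · p^{5} = 945 · 32/3125 = 6048/625.
Numerically: E[X] ≈ 9.6768.

E[X] = 945 · (2/5)^{5} = 6048/625 ≈ 9.6768.


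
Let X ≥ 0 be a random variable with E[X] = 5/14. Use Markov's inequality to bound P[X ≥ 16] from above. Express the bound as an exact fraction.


μ = E[X] = 5/14, a = 16.
Markov: P[X ≥ 16] ≤ μ/a = (5/14)/16 = 5/224.
Numerically: ≈ 0.022321.
(Since a = 16 > μ = 0.357143, the bound 5/224 is < 1 and informative.)

P[X ≥ 16] ≤ 5/224 ≈ 0.022321.


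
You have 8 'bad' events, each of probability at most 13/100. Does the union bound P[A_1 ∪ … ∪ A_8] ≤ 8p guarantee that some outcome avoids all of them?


Union bound: P[∪_{i=1}^{8} A_i] ≤ Σ_i P[A_i] ≤ 8·p = 8·(13/100) = 26/25.
Numerically: 26/25 ≈ 1.040.
Is 26/25 < 1? NO.
Since the bound 26/25 is ≥ 1, the union bound is uninformative here; it does NOT by itself certify existence.

8·p = 26/25 ≈ 1.040; existence NOT certified by the union bound.


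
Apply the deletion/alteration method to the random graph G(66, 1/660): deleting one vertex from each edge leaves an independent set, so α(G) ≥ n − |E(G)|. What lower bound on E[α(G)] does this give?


E[|E(G)|] = C(66, 2)·p = 2145 · (1/660) = 13/4.
E[α(G)] ≥ n − E[|E(G)|] = 66 − 13/4 = 251/4.
Numerically: ≈ 62.75000.
(This is only a lower bound; the true E[α(G)] may be larger.)

E[α(G)] ≥ 251/4 ≈ 62.75000.


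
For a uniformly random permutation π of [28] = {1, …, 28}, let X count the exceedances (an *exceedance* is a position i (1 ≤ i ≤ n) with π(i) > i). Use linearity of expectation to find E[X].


Write X = Σ_{i=1}^{28} X_i, where X_i = 1_{π(i) > i}.
For each fixed i, π(i) is uniform over {1, …, 28} (marginal of a uniform permutation), so P[π(i) > i] = (n − i)/n. Summing: Σ_{i=1}^{28} (n − i)/n = (0 + 1 + … + 27)/28 = 28(28 − 1)/(2·28) = (28 − 1)/2.
Hence E[X] = Σ_{i=1}^{28} (28 − i)/28 = 27/2 ≈ 13.5000.

E[X] = 27/2 = 13.5000.


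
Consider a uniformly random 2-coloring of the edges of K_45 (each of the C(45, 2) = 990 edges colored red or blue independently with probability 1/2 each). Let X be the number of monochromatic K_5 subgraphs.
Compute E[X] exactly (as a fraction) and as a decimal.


Let X = Σ_S X_S over the C(45, 5) = 1221759 subsets S of size 5, where X_S = 1 if the K_5 on S is monochromatic.
For a fixed S, the K_5 on S has C(5, 2) = 10 edges. P[all 10 edges red] = (1/2)^10, and likewise for blue, so P[monochromatic] = 2·(1/2)^10 = 2^{1 − 10} = 1/512.
By linearity: E[X] = C(45, 5) · 2^{1 − 10} = 1221759 · 1/512 = 1221759/512.
Numerically: E[X] ≈ 2386.248.

E[X] = C(45,5)·2^(1−C(5,2)) = 1221759/512 ≈ 2386.248.


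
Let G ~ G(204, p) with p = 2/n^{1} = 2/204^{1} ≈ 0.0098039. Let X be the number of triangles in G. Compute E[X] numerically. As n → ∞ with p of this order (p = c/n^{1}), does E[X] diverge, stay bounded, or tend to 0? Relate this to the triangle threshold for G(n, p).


Number of potential triangles: C(204, 3) = 1394204.
Each occurs with probability p³ ≈ (0.0098039)³ ≈ 9.4232233e-07.
By linearity: E[X] = C(204, 3)·p³ ≈ 1394204 · 9.4232233e-07 ≈ 1.31379.
Here α = 1, so p = 2/n is exactly at the triangle threshold p ~ 1/n. Asymptotically E[X] → c³/6 = 2³/6 = 4/3 ≈ 1.33333, a bounded constant. In this regime the triangle count is asymptotically Poisson(c³/6).

E[X] ≈ 1.31379; in regime p = Θ(1/n^{1}) E[X] stays bounded (at the triangle threshold p ~ 1/n).


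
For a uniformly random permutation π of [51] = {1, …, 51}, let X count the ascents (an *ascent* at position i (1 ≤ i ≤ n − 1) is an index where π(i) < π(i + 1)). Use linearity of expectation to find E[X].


Write X = Σ X_I over i = 1, …, 50, with X_I the indicator of one ascent.
There are 50 indicators.
For each fixed i, the pair (π(i), π(i+1)) is a uniformly random ordered pair of distinct values from {1, …, 51}; by symmetry P[π(i) < π(i+1)] = 1/2.
By linearity: E[X] = 50 · (1/2) = (51 − 1) · (1/2) = 25 ≈ 25.000000.

E[X] = 25 = 25.000000.


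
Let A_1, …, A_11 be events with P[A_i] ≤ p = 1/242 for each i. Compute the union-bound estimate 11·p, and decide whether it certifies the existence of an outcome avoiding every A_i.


Union bound: P[∪_{i=1}^{11} A_i] ≤ Σ_i P[A_i] ≤ 11·p = 11·(1/242) = 1/22.
Numerically: 1/22 ≈ 0.045.
Is 1/22 < 1? YES.
Since P[∪ A_i] ≤ 1/22 < 1, the complement has P[∩ A_i^c] ≥ 1 − 1/22 = 21/22 > 0, so some outcome avoids every A_i.

11·p = 1/22 ≈ 0.045; existence CERTIFIED by the union bound.


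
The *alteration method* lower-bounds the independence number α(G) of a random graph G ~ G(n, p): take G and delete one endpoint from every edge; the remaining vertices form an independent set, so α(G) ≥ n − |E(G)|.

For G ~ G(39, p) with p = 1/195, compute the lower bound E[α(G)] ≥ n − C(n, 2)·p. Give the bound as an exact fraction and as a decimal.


E[|E(G)|] = C(39, 2)·p = 741 · (1/195) = 19/5.
E[α(G)] ≥ n − E[|E(G)|] = 39 − 19/5 = 176/5.
Numerically: ≈ 35.200000.
(This is only a lower bound; the true E[α(G)] may be larger.)

E[α(G)] ≥ 176/5 ≈ 35.200000.


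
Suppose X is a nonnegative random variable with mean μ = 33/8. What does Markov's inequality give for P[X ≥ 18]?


μ = E[X] = 33/8, a = 18.
Markov: P[X ≥ 18] ≤ μ/a = (33/8)/18 = 11/48.
Numerically: ≈ 0.2292.
(Since a = 18 > μ = 4.1250, the bound 11/48 is < 1 and informative.)

P[X ≥ 18] ≤ 11/48 ≈ 0.2292.


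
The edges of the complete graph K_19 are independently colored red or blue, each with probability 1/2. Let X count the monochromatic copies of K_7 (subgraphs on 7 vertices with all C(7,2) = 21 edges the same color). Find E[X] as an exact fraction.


Let X = Σ_S X_S over the C(19, 7) = 50388 subsets S of size 7, where X_S = 1 if the K_7 on S is monochromatic.
For a fixed S, the K_7 on S has C(7, 2) = 21 edges. P[all 21 edges red] = (1/2)^21, and likewise for blue, so P[monochromatic] = 2·(1/2)^21 = 2^{1 − 21} = 1/1048576.
Summing: E[X] = C(19, 7) · 2^{1 − 21} = 50388 · 1/1048576 = 12597/262144.
Numerically: E[X] ≈ 0.048.

E[X] = C(19,7)·2^(1−C(7,2)) = 12597/262144 ≈ 0.048.


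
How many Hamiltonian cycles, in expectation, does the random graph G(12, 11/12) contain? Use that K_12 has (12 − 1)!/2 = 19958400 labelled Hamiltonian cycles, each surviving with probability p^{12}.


K_12 has (12 − 1)!/2 = 19958400 labelled Hamiltonian cycles.
For each such Hamiltonian cycle H, let X_H = 1 if all 12 edges of H are present in G. Then P[X_H = 1] = p^{12} = (11/12)^{12} = 3138428376721/8916100448256.
By linearity: E[X] = Σ_H E[X_H] = 19958400 · p^{12} = 19958400 · 3138428376721/8916100448256 = 6041474625187925/859963392.
Numerically: E[X] ≈ 7.025e+06.

E[X] = 19958400 · (11/12)^{12} = 6041474625187925/859963392 ≈ 7.025e+06.


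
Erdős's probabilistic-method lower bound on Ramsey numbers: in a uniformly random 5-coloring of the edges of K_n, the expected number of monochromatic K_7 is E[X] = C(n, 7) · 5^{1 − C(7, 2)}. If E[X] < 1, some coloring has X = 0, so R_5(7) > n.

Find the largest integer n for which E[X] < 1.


We need C(n, 7) · 5^{1 − 21} < 1, i.e. C(n, 7) < 5^{21 − 1} = 95367431640625.
Check values of n near the boundary:
  n = 337: C(337, 7) = 91989916924632; 91989916924632 < 95367431640625? YES
  n = 338: C(338, 7) = 93935323022736; 93935323022736 < 95367431640625? YES
  n = 339: C(339, 7) = 95915887062372; 95915887062372 < 95367431640625? NO
The largest n with C(n, 7) < 95367431640625 is n = 338 (where E[X] = 93935323022736/95367431640625 ≈ 0.9850). Hence R_5(7) > 338, i.e. R_5(7) ≥ 339.

Largest n = 338; hence R_5(7) > 338.


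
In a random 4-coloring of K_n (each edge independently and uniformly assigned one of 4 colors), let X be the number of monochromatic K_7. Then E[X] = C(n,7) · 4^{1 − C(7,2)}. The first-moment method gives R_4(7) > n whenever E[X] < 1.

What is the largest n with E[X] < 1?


We need C(n, 7) · 4^{1 − 21} < 1, i.e. C(n, 7) < 4^{21 − 1} = 1099511627776.
Check values of n near the boundary:
  n = 174: C(174, 7) = 847879782984; 847879782984 < 1099511627776? YES
  n = 175: C(175, 7) = 883208107275; 883208107275 < 1099511627776? YES
  n = 176: C(176, 7) = 919790691600; 919790691600 < 1099511627776? YES
  n = 177: C(177, 7) = 957664425960; 957664425960 < 1099511627776? YES
  n = 178: C(178, 7) = 996867063280; 996867063280 < 1099511627776? YES
  n = 179: C(179, 7) = 1037437234460; 1037437234460 < 1099511627776? YES
  n = 180: C(180, 7) = 1079414463600; 1079414463600 < 1099511627776? YES
  n = 181: C(181, 7) = 1122839183400; 1122839183400 < 1099511627776? NO
  n = 182: C(182, 7) = 1167752750736; 1167752750736 < 1099511627776? NO
  n = 183: C(183, 7) = 1214197462413; 1214197462413 < 1099511627776? NO
The largest n with C(n, 7) < 1099511627776 is n = 180 (where E[X] = 67463403975/68719476736 ≈ 0.98172). Hence R_4(7) > 180, i.e. R_4(7) ≥ 181.

Largest n = 180; hence R_4(7) > 180.


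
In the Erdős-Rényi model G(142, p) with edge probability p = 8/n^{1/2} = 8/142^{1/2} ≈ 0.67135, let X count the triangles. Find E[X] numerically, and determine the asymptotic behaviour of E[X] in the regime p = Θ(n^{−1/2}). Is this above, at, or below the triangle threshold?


Number of potential triangles: C(142, 3) = 467180.
Each occurs with probability p³ ≈ (0.67135)³ ≈ 3.0257807e-01.
By linearity: E[X] = C(142, 3)·p³ ≈ 467180 · 3.0257807e-01 ≈ 141358.42144.
Since α = 1/2 < 1, p = c/n^{1/2} ≫ 1/n is above the triangle threshold p ~ 1/n. Asymptotically E[X] ~ (c³/6)·n^{3(1−α)} = (8³/6)·n^{1.5} → ∞; triangles are abundant w.h.p.

E[X] ≈ 141358.42144; in regime p = Θ(1/n^{1/2}) E[X] diverges (above the triangle threshold p ~ 1/n).


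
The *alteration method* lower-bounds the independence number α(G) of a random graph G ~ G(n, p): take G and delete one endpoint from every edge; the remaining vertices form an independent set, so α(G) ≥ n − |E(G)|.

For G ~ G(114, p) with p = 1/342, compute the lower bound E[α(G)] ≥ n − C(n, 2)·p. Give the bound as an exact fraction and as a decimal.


E[|E(G)|] = C(114, 2)·p = 6441 · (1/342) = 113/6.
E[α(G)] ≥ n − E[|E(G)|] = 114 − 113/6 = 571/6.
Numerically: ≈ 95.166667.
(This is only a lower bound; the true E[α(G)] may be larger.)

E[α(G)] ≥ 571/6 ≈ 95.166667.


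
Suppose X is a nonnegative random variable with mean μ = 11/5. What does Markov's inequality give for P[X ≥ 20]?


μ = E[X] = 11/5, a = 20.
Markov: P[X ≥ 20] ≤ μ/a = (11/5)/20 = 11/100.
Numerically: ≈ 0.1100.
(Since a = 20 > μ = 2.2000, the bound 11/100 is < 1 and informative.)

P[X ≥ 20] ≤ 11/100 ≈ 0.1100.


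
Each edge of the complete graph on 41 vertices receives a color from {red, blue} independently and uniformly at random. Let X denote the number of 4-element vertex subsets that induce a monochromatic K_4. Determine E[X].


Let X = Σ_S X_S over the C(41, 4) = 101270 subsets S of size 4, where X_S = 1 if the K_4 on S is monochromatic.
For a fixed S, the K_4 on S has C(4, 2) = 6 edges. P[all 6 edges red] = (1/2)^6, and likewise for blue, so P[monochromatic] = 2·(1/2)^6 = 2^{1 − 6} = 1/32.
By linearity of expectation: E[X] = C(41, 4) · 2^{1 − 6} = 101270 · 1/32 = 50635/16.
Numerically: E[X] ≈ 3164.6875.

E[X] = C(41,4)·2^(1−C(4,2)) = 50635/16 ≈ 3164.6875.


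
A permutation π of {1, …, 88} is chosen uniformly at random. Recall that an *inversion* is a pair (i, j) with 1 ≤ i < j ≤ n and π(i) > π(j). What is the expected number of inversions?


Write X = Σ X_I over the C(88, 2) = 3828 pairs i < j, with X_I the indicator of one inversion.
There are 3828 indicators.
For each fixed pair i < j, the values π(i) and π(j) are two distinct elements of {1, …, 88} in uniformly random order; by symmetry P[π(i) > π(j)] = 1/2.
By linearity: E[X] = 3828 · (1/2) = C(88, 2) · (1/2) = 3828/2 = 1914 ≈ 1914.000000.

E[X] = 1914 = 1914.000000.


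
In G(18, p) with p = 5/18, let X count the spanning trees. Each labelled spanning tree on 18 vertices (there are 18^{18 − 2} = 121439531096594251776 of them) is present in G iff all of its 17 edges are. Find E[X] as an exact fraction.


K_18 has 18^{18 − 2} = 121439531096594251776 labelled spanning trees.
For each such spanning tree H, let X_H = 1 if all 17 edges of H are present in G. Then P[X_H = 1] = p^{17} = (5/18)^{17} = 762939453125/2185911559738696531968.
By linearity: E[X] = Σ_H E[X_H] = 121439531096594251776 · p^{17} = 121439531096594251776 · 762939453125/2185911559738696531968 = 762939453125/18.
Numerically: E[X] ≈ 4.239e+10.

E[X] = 121439531096594251776 · (5/18)^{17} = 762939453125/18 ≈ 4.239e+10.


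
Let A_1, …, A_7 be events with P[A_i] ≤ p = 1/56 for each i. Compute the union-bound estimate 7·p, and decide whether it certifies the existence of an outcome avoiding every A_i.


Union bound: P[∪_{i=1}^{7} A_i] ≤ Σ_i P[A_i] ≤ 7·p = 7·(1/56) = 1/8.
Numerically: 1/8 ≈ 0.1250.
Is 1/8 < 1? YES.
Since P[∪ A_i] ≤ 1/8 < 1, the complement has P[∩ A_i^c] ≥ 1 − 1/8 = 7/8 > 0, so some outcome avoids every A_i.

7·p = 1/8 ≈ 0.1250; existence CERTIFIED by the union bound.


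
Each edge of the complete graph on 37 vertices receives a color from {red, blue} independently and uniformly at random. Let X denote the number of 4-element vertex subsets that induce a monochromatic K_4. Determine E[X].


Let X = Σ_S X_S over the C(37, 4) = 66045 subsets S of size 4, where X_S = 1 if the K_4 on S is monochromatic.
For a fixed S, the K_4 on S has C(4, 2) = 6 edges. P[all 6 edges red] = (1/2)^6, and likewise for blue, so P[monochromatic] = 2·(1/2)^6 = 2^{1 − 6} = 1/32.
Summing: E[X] = C(37, 4) · 2^{1 − 6} = 66045 · 1/32 = 66045/32.
Numerically: E[X] ≈ 2063.9062.

E[X] = C(37,4)·2^(1−C(4,2)) = 66045/32 ≈ 2063.9062.
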